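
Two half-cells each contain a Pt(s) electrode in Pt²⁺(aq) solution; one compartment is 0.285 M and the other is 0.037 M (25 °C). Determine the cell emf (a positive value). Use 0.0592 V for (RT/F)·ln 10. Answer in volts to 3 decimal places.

0.026 V

For a concentration cell E°cell = 0, since both electrodes use the same couple.
The compartment with the higher Pt²⁺(aq) concentration (0.285 M) acts as the cathode; ions are reduced there and produced at the dilute (0.037 M) anode.
With n = 2, Ecell = −(0.0592/2)·log([dilute]/[conc]) = −(0.0592/2)·log(0.037/0.285) = +0.026 V.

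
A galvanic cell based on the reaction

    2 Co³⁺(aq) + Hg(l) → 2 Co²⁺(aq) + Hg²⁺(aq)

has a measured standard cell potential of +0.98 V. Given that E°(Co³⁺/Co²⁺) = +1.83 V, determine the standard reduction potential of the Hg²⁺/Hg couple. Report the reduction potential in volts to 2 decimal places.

In the reaction as written the Co³⁺/Co²⁺ couple is reduced (cathode) and Hg²⁺/Hg is oxidized (anode), so E°cell = E°(Co³⁺/Co²⁺) − E°(Hg²⁺/Hg).
E°(Hg²⁺/Hg) = E°(cathode) − E°cell = +1.83 − (+0.98) = +0.85 V.

+0.85 V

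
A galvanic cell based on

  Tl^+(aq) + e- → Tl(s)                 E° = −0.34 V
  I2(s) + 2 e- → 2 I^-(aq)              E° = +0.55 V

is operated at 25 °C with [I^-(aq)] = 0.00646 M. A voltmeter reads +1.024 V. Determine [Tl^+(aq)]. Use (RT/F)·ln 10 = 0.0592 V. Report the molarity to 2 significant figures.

0.84 M

With I₂/I⁻ at the cathode and Tl⁺/Tl at the anode, E°cell = +0.55 − (−0.34) = +0.89 V (n = 2).
Rearranging E = E° − (0.0592/n)·log Q gives log Q = 2(+0.89 − (+1.024))/0.0592 = −4.527.
Balancing electrons gives I2(s) + 2 Tl(s) → 2 I^-(aq) + 2 Tl^+(aq); thus Q = [I^-(aq)]^2·[Tl^+(aq)]^2.
Isolating [Tl^+(aq)] in Q = 10^{−4.527} yields log [Tl^+(aq)] = −0.074, i.e. 0.84 M.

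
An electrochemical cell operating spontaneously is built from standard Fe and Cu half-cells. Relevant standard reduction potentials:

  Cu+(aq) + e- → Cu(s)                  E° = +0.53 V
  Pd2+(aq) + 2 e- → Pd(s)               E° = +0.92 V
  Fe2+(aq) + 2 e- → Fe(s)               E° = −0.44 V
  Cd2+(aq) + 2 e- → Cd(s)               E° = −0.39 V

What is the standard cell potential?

The Cu⁺/Cu couple has the higher E°, so Cu ion is reduced (cathode) and Fe is oxidized (anode).
E°cell = E°(cathode) − E°(anode) = +0.53 − (−0.44) = +0.97 V.

+0.97 V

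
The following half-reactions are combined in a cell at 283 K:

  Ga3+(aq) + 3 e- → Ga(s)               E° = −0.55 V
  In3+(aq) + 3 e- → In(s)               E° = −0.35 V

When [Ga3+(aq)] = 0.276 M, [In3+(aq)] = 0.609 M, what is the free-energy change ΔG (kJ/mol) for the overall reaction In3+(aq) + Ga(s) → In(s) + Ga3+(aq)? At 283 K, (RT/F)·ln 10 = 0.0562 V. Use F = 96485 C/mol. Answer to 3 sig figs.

−59.7 kJ/mol

The standard cell potential is −0.35 − (−0.55) = +0.20 V, with n = 3 electrons in the balanced equation.
Here Q = [Ga3+(aq)] / [In3+(aq)] = 0.453 (log Q = −0.344), giving E = +0.20 − (0.0562/3)·(−0.344) = +0.2064 V.
Finally ΔG = −nFE = −(3)(96485 C/mol)(+0.2064 V) = −59.7 kJ/mol.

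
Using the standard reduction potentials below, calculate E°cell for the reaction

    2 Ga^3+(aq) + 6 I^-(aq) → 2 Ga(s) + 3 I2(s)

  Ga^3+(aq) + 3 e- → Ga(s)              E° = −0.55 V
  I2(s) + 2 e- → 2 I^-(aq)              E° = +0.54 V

In the reaction as written, Ga^3+(aq) is reduced (cathode) and I2(s) is produced by oxidation at the anode.
E°cell = E°(cathode) − E°(anode) = −0.55 − (+0.54) = −1.09 V.

−1.09 V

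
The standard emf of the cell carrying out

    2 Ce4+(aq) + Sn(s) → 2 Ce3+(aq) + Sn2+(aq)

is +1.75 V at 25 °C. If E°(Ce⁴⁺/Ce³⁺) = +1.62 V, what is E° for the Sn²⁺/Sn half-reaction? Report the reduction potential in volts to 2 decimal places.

−0.13 V

In the reaction as written the Ce⁴⁺/Ce³⁺ couple is reduced (cathode) and Sn²⁺/Sn is oxidized (anode), so E°cell = E°(Ce⁴⁺/Ce³⁺) − E°(Sn²⁺/Sn).
E°(Sn²⁺/Sn) = E°(cathode) − E°cell = +1.62 − (+1.75) = −0.13 V.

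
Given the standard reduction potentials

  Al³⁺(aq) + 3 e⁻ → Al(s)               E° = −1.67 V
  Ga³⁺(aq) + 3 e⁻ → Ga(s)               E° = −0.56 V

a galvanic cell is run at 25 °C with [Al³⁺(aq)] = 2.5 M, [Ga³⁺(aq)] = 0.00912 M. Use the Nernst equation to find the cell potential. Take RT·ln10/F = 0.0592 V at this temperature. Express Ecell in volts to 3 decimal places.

+1.062 V

Since E°(Ga³⁺/Ga) > E°(Al³⁺/Al), Ga³⁺/Ga serves as the cathode.
The standard potential is −0.56 − (−1.67) = +1.11 V and the balanced reaction transfers n = 3 electrons.
The balanced reaction is Ga³⁺(aq) + Al(s) → Ga(s) + Al³⁺(aq), so Q = [Al³⁺(aq)] / [Ga³⁺(aq)] = 274 and log Q = 2.438.
By the Nernst equation, E = +1.11 − (0.0592/3)·(2.438) = +1.062 V.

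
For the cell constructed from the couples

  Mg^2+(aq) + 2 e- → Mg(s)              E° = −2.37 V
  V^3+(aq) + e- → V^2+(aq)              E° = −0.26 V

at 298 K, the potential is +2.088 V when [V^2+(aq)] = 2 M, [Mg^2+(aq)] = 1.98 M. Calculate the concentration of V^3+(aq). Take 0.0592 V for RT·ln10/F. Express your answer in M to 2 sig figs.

1.2 M

V³⁺/V²⁺ is the cathode (higher E°); E°cell = −0.26 − (−2.37) = +2.11 V with n = 2.
Since E = E° − (0.0592/n)·log Q, log Q = n(E° − E)/0.0592 = 0.743.
The balanced reaction is 2 V^3+(aq) + Mg(s) → 2 V^2+(aq) + Mg^2+(aq), so Q = ([V^2+(aq)]^2·[Mg^2+(aq)]) / [V^3+(aq)]^2.
Solving for the unknown gives log [V^3+(aq)] = 0.078, so [V^3+(aq)] ≈ 1.2 M.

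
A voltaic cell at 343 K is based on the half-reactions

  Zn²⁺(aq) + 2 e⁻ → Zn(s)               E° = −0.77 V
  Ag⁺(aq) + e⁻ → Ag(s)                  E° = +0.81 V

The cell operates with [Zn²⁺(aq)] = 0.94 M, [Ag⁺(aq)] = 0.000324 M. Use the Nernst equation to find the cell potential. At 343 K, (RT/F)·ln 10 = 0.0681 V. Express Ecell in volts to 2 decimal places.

Since E°(Ag⁺/Ag) > E°(Zn²⁺/Zn), Ag⁺/Ag serves as the cathode.
The standard potential is +0.81 − (−0.77) = +1.58 V and the balanced reaction transfers n = 2 electrons.
Balancing gives 2 Ag⁺(aq) + Zn(s) → 2 Ag(s) + Zn²⁺(aq); hence Q = [Zn²⁺(aq)] / [Ag⁺(aq)]^2 = 8.95×10^6 (log Q = 6.952).
E = E° − (0.0681/n)·log Q = +1.58 − (0.0681/2)(6.952) = +1.34 V.

+1.34 V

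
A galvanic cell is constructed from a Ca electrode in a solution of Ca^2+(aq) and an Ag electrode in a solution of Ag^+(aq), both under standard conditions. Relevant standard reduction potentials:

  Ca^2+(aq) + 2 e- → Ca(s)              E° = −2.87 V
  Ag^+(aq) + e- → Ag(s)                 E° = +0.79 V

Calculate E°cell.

The Ag⁺/Ag couple has the higher E°, so Ag ion is reduced (cathode) and Ca is oxidized (anode).
E°cell = E°(cathode) − E°(anode) = +0.79 − (−2.87) = +3.66 V.

+3.66 V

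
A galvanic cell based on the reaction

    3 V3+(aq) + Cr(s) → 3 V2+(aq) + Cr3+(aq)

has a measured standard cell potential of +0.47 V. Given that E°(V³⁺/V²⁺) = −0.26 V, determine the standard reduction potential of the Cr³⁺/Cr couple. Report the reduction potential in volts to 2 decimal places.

−0.73 V

In the reaction as written the V³⁺/V²⁺ couple is reduced (cathode) and Cr³⁺/Cr is oxidized (anode), so E°cell = E°(V³⁺/V²⁺) − E°(Cr³⁺/Cr).
E°(Cr³⁺/Cr) = E°(cathode) − E°cell = −0.26 − (+0.47) = −0.73 V.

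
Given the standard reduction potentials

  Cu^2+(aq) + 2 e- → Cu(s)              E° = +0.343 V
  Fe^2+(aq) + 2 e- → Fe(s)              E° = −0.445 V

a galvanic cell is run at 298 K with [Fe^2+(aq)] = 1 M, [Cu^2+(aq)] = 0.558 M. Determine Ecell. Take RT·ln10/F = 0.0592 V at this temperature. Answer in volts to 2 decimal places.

+0.78 V

Since E°(Cu²⁺/Cu) > E°(Fe²⁺/Fe), Cu²⁺/Cu serves as the cathode.
E°cell = E°cat − E°an = +0.343 − (−0.445) = +0.788 V; n = 2.
The balanced reaction is Cu^2+(aq) + Fe(s) → Cu(s) + Fe^2+(aq), so Q = [Fe^2+(aq)] / [Cu^2+(aq)] = 1.79 and log Q = 0.253.
By the Nernst equation, E = +0.788 − (0.0592/2)·(0.253) = +0.78 V.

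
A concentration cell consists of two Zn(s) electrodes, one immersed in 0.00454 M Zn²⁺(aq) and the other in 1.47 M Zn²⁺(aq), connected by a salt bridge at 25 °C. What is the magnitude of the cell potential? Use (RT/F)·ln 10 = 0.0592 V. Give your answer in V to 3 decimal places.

For a concentration cell E°cell = 0, since both electrodes use the same couple.
The compartment with the higher Zn²⁺(aq) concentration (1.47 M) acts as the cathode; ions are reduced there and produced at the dilute (0.00454 M) anode.
With n = 2, Ecell = −(0.0592/2)·log([dilute]/[conc]) = −(0.0592/2)·log(0.00454/1.47) = +0.074 V.

0.074 V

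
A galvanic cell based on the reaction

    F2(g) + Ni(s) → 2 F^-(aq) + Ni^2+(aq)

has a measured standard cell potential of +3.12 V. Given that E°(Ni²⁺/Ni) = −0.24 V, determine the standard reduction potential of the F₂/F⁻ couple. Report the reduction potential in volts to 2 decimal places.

+2.88 V

In the reaction as written the F₂/F⁻ couple is reduced (cathode) and Ni²⁺/Ni is oxidized (anode), so E°cell = E°(F₂/F⁻) − E°(Ni²⁺/Ni).
E°(F₂/F⁻) = E°cell + E°(anode) = +3.12 + (−0.24) = +2.88 V.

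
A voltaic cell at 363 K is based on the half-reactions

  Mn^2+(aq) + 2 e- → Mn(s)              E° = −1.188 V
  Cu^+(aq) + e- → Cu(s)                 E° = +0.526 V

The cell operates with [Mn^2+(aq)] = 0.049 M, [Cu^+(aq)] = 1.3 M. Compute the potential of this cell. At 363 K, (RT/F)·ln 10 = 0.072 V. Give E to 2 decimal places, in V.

Cu⁺/Cu is reduced (cathode, E° = +0.526 V) and Mn²⁺/Mn is oxidized (anode).
E°cell = +0.526 − (−1.188) = +1.714 V, with n = 2 electrons transferred.
For the overall reaction 2 Cu^+(aq) + Mn(s) → 2 Cu(s) + Mn^2+(aq), Q = [Mn^2+(aq)] / [Cu^+(aq)]^2 = 0.029, giving log Q = −1.538.
By the Nernst equation, E = +1.714 − (0.072/2)·(−1.538) = +1.77 V.

+1.77 V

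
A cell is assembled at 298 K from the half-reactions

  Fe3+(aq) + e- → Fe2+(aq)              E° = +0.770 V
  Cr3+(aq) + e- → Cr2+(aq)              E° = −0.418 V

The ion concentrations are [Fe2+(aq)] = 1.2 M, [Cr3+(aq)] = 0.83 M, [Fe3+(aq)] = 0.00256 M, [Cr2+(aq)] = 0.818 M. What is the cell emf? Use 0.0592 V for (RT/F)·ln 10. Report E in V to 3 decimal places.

The Fe³⁺/Fe²⁺ couple has the more positive E°, so it is the cathode; Cr³⁺/Cr²⁺ is the anode.
The standard potential is +0.770 − (−0.418) = +1.188 V and the balanced reaction transfers n = 1 electron.
Balancing gives Fe3+(aq) + Cr2+(aq) → Fe2+(aq) + Cr3+(aq); hence Q = ([Fe2+(aq)]·[Cr3+(aq)]) / ([Fe3+(aq)]·[Cr2+(aq)]) = 476 (log Q = 2.677).
By the Nernst equation, E = +1.188 − (0.0592/1)·(2.677) = +1.030 V.

+1.030 V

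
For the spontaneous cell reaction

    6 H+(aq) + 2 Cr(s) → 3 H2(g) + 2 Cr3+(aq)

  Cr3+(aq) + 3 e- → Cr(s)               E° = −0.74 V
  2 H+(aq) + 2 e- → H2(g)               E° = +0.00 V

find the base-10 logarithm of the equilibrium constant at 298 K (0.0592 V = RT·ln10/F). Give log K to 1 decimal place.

The 2H⁺/H₂ couple is reduced (cathode); E°cell = +0.00 − (−0.74) = +0.74 V with n = 6.
At equilibrium E = 0, so log K = nE°cell / 0.0592 = (6)(+0.74) / 0.0592 = 75.0.

log K = 75.0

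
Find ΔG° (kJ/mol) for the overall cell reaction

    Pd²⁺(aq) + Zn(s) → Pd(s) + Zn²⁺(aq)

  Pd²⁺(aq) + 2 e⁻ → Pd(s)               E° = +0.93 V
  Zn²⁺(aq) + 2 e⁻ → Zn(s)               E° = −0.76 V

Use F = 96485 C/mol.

−326 kJ/mol

In the reaction as written Pd²⁺(aq) is reduced, so the Pd²⁺/Pd couple is the cathode and Zn²⁺/Zn is the anode.
E°cell = +0.93 − (−0.76) = +1.69 V; balancing electrons gives n = 2.
ΔG° = −nFE°cell = −(2)(96485)(+1.69) J/mol = −326 kJ/mol.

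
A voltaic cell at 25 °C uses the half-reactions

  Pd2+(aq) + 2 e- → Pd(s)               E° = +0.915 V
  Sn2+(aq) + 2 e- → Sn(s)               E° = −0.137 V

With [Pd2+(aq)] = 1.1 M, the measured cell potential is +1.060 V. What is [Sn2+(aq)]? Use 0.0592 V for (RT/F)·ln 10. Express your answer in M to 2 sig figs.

The Pd²⁺/Pd couple has the larger reduction potential, so it is the cathode: E°cell = +0.915 − (−0.137) = +1.052 V and n = 2.
Rearranging E = E° − (0.0592/n)·log Q gives log Q = 2(+1.052 − (+1.060))/0.0592 = −0.270.
The balanced reaction is Pd2+(aq) + Sn(s) → Pd(s) + Sn2+(aq), so Q = [Sn2+(aq)] / [Pd2+(aq)].
Isolating [Sn2+(aq)] in Q = 10^{−0.270} yields log [Sn2+(aq)] = −0.229, i.e. 0.59 M.

0.59 M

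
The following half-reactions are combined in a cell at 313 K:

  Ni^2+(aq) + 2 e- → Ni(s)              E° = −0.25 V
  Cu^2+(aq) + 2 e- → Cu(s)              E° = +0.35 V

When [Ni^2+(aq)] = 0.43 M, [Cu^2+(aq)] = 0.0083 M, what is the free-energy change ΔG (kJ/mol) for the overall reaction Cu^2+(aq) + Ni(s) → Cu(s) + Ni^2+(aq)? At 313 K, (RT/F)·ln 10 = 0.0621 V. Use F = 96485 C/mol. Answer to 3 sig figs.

−106 kJ/mol

The standard cell potential is +0.35 − (−0.25) = +0.60 V, with n = 2 electrons in the balanced equation.
Q = [Ni^2+(aq)] / [Cu^2+(aq)] = 51.8, so log Q = 1.714 and E = +0.60 − (0.0621/2)(1.714) = +0.5468 V.
Finally ΔG = −nFE = −(2)(96485 C/mol)(+0.5468 V) = −106 kJ/mol.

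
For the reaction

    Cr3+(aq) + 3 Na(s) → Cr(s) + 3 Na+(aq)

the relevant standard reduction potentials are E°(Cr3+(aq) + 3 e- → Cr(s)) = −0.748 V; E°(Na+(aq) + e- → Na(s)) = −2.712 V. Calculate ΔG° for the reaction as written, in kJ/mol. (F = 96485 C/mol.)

In the reaction as written Cr3+(aq) is reduced, so the Cr³⁺/Cr couple is the cathode and Na⁺/Na is the anode.
E°cell = −0.748 − (−2.712) = +1.964 V; balancing electrons gives n = 3.
ΔG° = −nFE°cell = −(3)(96485)(+1.964) J/mol = −568 kJ/mol.

−568 kJ/mol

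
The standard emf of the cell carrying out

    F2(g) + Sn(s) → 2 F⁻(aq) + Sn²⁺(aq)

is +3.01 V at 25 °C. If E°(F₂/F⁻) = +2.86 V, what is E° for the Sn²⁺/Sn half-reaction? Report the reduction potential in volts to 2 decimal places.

−0.15 V

In the reaction as written the F₂/F⁻ couple is reduced (cathode) and Sn²⁺/Sn is oxidized (anode), so E°cell = E°(F₂/F⁻) − E°(Sn²⁺/Sn).
E°(Sn²⁺/Sn) = E°(cathode) − E°cell = +2.86 − (+3.01) = −0.15 V.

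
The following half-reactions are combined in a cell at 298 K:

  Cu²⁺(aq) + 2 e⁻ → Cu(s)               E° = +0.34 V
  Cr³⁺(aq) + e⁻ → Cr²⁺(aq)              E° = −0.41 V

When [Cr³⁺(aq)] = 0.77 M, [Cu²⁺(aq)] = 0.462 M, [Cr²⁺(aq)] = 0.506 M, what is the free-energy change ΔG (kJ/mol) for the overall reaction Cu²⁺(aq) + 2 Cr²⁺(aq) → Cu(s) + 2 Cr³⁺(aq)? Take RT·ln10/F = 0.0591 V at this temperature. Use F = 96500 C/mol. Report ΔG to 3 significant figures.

With Cu²⁺/Cu reduced at the cathode, E°cell = +0.34 − (−0.41) = +0.75 V and n = 2.
Here Q = [Cr³⁺(aq)]^2 / ([Cu²⁺(aq)]·[Cr²⁺(aq)]^2) = 5.01 (log Q = 0.700), giving E = +0.75 − (0.0591/2)·(0.700) = +0.7293 V.
ΔG = −nFE = −(2)(96500)(+0.7293) J/mol = −141 kJ/mol.

−141 kJ/mol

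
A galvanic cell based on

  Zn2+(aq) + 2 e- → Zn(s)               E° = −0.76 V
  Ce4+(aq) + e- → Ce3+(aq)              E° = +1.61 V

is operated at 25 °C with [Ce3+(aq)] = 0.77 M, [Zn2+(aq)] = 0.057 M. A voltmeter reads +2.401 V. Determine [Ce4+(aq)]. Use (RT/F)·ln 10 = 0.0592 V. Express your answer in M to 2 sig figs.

The Ce⁴⁺/Ce³⁺ couple has the larger reduction potential, so it is the cathode: E°cell = +1.61 − (−0.76) = +2.37 V and n = 2.
Rearranging E = E° − (0.0592/n)·log Q gives log Q = 2(+2.37 − (+2.401))/0.0592 = −1.047.
The balanced reaction is 2 Ce4+(aq) + Zn(s) → 2 Ce3+(aq) + Zn2+(aq), so Q = ([Ce3+(aq)]^2·[Zn2+(aq)]) / [Ce4+(aq)]^2.
Solving for the unknown gives log [Ce4+(aq)] = −0.212, so [Ce4+(aq)] ≈ 0.61 M.

0.61 M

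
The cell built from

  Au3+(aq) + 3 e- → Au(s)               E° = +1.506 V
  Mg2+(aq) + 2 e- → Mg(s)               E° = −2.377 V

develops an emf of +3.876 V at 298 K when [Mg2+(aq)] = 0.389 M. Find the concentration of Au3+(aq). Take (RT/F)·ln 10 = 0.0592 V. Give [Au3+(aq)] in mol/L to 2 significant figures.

Au³⁺/Au is the cathode (higher E°); E°cell = +1.506 − (−2.377) = +3.883 V with n = 6.
From the Nernst equation, log Q = n(E° − E)/0.0592 = 6·(+3.883 − (+3.876))/0.0592 = 0.709.
The balanced reaction is 2 Au3+(aq) + 3 Mg(s) → 2 Au(s) + 3 Mg2+(aq), so Q = [Mg2+(aq)]^3 / [Au3+(aq)]^2.
Substituting the known concentrations and solving, log [Au3+(aq)] = −0.970 and [Au3+(aq)] = 0.11 M.

0.11 M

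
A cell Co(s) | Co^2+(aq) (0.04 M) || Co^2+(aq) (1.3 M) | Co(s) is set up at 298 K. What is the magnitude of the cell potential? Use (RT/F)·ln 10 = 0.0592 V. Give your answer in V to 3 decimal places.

For a concentration cell E°cell = 0, since both electrodes use the same couple.
The compartment with the higher Co^2+(aq) concentration (1.3 M) acts as the cathode; ions are reduced there and produced at the dilute (0.04 M) anode.
With n = 2, Ecell = −(0.0592/2)·log([dilute]/[conc]) = −(0.0592/2)·log(0.04/1.3) = +0.045 V.

0.045 V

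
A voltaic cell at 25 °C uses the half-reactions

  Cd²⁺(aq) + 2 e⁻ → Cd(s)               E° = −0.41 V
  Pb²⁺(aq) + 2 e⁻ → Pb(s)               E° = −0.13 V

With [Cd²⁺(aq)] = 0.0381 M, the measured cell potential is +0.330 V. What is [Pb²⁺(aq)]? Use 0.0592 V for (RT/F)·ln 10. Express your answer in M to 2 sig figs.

1.9 M

Pb²⁺/Pb is the cathode (higher E°); E°cell = −0.13 − (−0.41) = +0.28 V with n = 2.
Since E = E° − (0.0592/n)·log Q, log Q = n(E° − E)/0.0592 = −1.689.
For Pb²⁺(aq) + Cd(s) → Pb(s) + Cd²⁺(aq), the reaction quotient is Q = [Cd²⁺(aq)] / [Pb²⁺(aq)].
Isolating [Pb²⁺(aq)] in Q = 10^{−1.689} yields log [Pb²⁺(aq)] = 0.270, i.e. 1.9 M.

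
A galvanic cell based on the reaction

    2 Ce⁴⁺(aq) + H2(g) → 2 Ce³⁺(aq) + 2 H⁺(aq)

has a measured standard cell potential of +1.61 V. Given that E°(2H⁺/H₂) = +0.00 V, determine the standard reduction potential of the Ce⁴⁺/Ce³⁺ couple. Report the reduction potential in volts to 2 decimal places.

+1.61 V

In the reaction as written the Ce⁴⁺/Ce³⁺ couple is reduced (cathode) and 2H⁺/H₂ is oxidized (anode), so E°cell = E°(Ce⁴⁺/Ce³⁺) − E°(2H⁺/H₂).
E°(Ce⁴⁺/Ce³⁺) = E°cell + E°(anode) = +1.61 + (+0.00) = +1.61 V.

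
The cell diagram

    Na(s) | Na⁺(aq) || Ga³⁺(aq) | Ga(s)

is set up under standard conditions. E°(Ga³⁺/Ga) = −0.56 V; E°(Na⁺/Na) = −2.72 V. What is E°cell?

+2.16 V

By convention the left-hand electrode in cell notation is the anode (oxidation) and the right-hand electrode is the cathode (reduction).
E°cell = E°(right) − E°(left) = −0.56 − (−2.72) = +2.16 V.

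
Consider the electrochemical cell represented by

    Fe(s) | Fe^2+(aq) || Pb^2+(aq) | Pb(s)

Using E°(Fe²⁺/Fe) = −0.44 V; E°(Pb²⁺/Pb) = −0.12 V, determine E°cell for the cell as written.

By convention the left-hand electrode in cell notation is the anode (oxidation) and the right-hand electrode is the cathode (reduction).
E°cell = E°(right) − E°(left) = −0.12 − (−0.44) = +0.32 V.

+0.32 V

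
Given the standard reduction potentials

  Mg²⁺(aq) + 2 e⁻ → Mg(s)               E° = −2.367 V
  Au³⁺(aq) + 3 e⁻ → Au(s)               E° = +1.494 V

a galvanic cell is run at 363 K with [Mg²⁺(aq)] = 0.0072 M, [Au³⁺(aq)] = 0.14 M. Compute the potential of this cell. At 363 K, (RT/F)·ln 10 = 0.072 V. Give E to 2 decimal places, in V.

+3.92 V

The Au³⁺/Au couple has the more positive E°, so it is the cathode; Mg²⁺/Mg is the anode.
The standard potential is +1.494 − (−2.367) = +3.861 V and the balanced reaction transfers n = 6 electrons.
Balancing gives 2 Au³⁺(aq) + 3 Mg(s) → 2 Au(s) + 3 Mg²⁺(aq); hence Q = [Mg²⁺(aq)]^3 / [Au³⁺(aq)]^2 = 1.9×10^−5 (log Q = −4.720).
By the Nernst equation, E = +3.861 − (0.072/6)·(−4.720) = +3.92 V.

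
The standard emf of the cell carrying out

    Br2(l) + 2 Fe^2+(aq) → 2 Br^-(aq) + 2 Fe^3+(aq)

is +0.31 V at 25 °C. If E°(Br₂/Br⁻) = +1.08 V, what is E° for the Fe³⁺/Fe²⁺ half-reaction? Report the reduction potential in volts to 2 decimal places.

In the reaction as written the Br₂/Br⁻ couple is reduced (cathode) and Fe³⁺/Fe²⁺ is oxidized (anode), so E°cell = E°(Br₂/Br⁻) − E°(Fe³⁺/Fe²⁺).
E°(Fe³⁺/Fe²⁺) = E°(cathode) − E°cell = +1.08 − (+0.31) = +0.77 V.

+0.77 V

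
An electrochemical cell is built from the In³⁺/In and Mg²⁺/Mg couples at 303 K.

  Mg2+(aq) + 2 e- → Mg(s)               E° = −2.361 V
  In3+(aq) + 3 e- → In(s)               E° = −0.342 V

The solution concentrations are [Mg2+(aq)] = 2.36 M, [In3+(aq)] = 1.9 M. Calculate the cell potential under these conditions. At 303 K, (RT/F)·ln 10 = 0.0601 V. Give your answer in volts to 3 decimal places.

+2.013 V

In³⁺/In is reduced (cathode, E° = −0.342 V) and Mg²⁺/Mg is oxidized (anode).
E°cell = −0.342 − (−2.361) = +2.019 V, with n = 6 electrons transferred.
For the overall reaction 2 In3+(aq) + 3 Mg(s) → 2 In(s) + 3 Mg2+(aq), Q = [Mg2+(aq)]^3 / [In3+(aq)]^2 = 3.64, giving log Q = 0.561.
Applying E = E° − (RT ln10/nF)·log Q gives +2.019 − (0.0601/6)(0.561) = +2.013 V.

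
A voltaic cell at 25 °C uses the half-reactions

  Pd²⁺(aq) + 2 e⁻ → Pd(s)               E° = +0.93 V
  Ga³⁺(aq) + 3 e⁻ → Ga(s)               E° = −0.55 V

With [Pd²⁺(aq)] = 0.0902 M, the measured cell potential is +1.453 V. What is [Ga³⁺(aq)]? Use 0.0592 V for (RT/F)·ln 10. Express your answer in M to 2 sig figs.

0.63 M

With Pd²⁺/Pd at the cathode and Ga³⁺/Ga at the anode, E°cell = +0.93 − (−0.55) = +1.48 V (n = 6).
Rearranging E = E° − (0.0592/n)·log Q gives log Q = 6(+1.48 − (+1.453))/0.0592 = 2.736.
The balanced reaction is 3 Pd²⁺(aq) + 2 Ga(s) → 3 Pd(s) + 2 Ga³⁺(aq), so Q = [Ga³⁺(aq)]^2 / [Pd²⁺(aq)]^3.
Substituting the known concentrations and solving, log [Ga³⁺(aq)] = −0.199 and [Ga³⁺(aq)] = 0.63 M.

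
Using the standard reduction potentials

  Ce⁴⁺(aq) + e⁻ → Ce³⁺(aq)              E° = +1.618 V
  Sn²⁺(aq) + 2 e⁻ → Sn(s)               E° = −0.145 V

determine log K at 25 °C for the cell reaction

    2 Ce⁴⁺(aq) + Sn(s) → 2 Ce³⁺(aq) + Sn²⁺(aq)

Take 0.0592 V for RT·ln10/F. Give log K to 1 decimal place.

The Ce⁴⁺/Ce³⁺ couple is reduced (cathode); E°cell = +1.618 − (−0.145) = +1.763 V with n = 2.
At equilibrium E = 0, so log K = nE°cell / 0.0592 = (2)(+1.763) / 0.0592 = 59.6.

log K = 59.6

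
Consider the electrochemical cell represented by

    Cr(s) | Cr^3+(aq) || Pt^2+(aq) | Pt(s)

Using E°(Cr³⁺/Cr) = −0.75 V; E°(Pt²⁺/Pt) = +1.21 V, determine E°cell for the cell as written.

By convention the left-hand electrode in cell notation is the anode (oxidation) and the right-hand electrode is the cathode (reduction).
E°cell = E°(right) − E°(left) = +1.21 − (−0.75) = +1.96 V.

+1.96 V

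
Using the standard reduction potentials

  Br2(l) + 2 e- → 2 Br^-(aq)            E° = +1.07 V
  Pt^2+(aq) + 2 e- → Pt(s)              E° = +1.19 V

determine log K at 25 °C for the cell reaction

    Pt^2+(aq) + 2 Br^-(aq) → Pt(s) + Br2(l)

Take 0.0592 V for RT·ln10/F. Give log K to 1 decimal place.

log K = 4.1

The Pt²⁺/Pt couple is reduced (cathode); E°cell = +1.19 − (+1.07) = +0.12 V with n = 2.
At equilibrium E = 0, so log K = nE°cell / 0.0592 = (2)(+0.12) / 0.0592 = 4.1.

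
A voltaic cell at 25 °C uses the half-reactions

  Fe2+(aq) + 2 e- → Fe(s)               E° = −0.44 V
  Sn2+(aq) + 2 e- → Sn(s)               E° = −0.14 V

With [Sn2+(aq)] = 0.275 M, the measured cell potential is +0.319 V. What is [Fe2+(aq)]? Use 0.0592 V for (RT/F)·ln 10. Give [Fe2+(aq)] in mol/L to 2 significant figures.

0.063 M

Sn²⁺/Sn is the cathode (higher E°); E°cell = −0.14 − (−0.44) = +0.30 V with n = 2.
From the Nernst equation, log Q = n(E° − E)/0.0592 = 2·(+0.30 − (+0.319))/0.0592 = −0.642.
The balanced reaction is Sn2+(aq) + Fe(s) → Sn(s) + Fe2+(aq), so Q = [Fe2+(aq)] / [Sn2+(aq)].
Isolating [Fe2+(aq)] in Q = 10^{−0.642} yields log [Fe2+(aq)] = −1.203, i.e. 0.063 M.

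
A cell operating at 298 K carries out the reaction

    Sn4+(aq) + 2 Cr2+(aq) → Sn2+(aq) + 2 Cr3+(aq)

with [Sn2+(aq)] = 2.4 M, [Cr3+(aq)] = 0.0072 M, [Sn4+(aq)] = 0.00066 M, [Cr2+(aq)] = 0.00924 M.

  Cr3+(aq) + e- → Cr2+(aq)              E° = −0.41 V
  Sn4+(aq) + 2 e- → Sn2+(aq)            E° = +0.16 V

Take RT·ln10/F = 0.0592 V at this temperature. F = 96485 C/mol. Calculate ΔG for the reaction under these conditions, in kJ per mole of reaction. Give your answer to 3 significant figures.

−90.9 kJ/mol

The standard cell potential is +0.16 − (−0.41) = +0.57 V, with n = 2 electrons in the balanced equation.
The reaction quotient is ([Sn2+(aq)]·[Cr3+(aq)]^2) / ([Sn4+(aq)]·[Cr2+(aq)]^2) = 2.21×10^3; by Nernst, E = +0.57 − (0.0592/2)(3.344) = +0.4710 V.
ΔG = −nFE = −(2)(96485)(+0.4710) J/mol = −90.9 kJ/mol.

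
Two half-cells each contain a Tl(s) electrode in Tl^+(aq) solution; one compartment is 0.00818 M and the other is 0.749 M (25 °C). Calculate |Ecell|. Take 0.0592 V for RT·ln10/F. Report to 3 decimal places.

0.116 V

For a concentration cell E°cell = 0, since both electrodes use the same couple.
The compartment with the higher Tl^+(aq) concentration (0.749 M) acts as the cathode; ions are reduced there and produced at the dilute (0.00818 M) anode.
With n = 1, Ecell = −(0.0592/1)·log([dilute]/[conc]) = −(0.0592/1)·log(0.00818/0.749) = +0.116 V.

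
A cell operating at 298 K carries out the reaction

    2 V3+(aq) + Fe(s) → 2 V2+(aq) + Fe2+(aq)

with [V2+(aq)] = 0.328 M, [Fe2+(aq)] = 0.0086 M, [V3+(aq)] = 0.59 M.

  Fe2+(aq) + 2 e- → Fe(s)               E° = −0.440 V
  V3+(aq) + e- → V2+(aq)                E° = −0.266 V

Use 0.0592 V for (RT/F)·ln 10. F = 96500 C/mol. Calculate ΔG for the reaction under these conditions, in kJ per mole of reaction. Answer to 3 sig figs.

The standard cell potential is −0.266 − (−0.440) = +0.174 V, with n = 2 electrons in the balanced equation.
Here Q = ([V2+(aq)]^2·[Fe2+(aq)]) / [V3+(aq)]^2 = 0.00266 (log Q = −2.575), giving E = +0.174 − (0.0592/2)·(−2.575) = +0.2502 V.
Finally ΔG = −nFE = −(2)(96500 C/mol)(+0.2502 V) = −48.3 kJ/mol.

−48.3 kJ/mol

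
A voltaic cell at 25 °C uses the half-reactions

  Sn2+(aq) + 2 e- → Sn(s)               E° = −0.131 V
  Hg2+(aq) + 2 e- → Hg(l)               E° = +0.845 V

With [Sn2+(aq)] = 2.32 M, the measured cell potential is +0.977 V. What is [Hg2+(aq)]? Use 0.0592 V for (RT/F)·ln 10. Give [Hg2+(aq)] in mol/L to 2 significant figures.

2.5 M

With Hg²⁺/Hg at the cathode and Sn²⁺/Sn at the anode, E°cell = +0.845 − (−0.131) = +0.976 V (n = 2).
Rearranging E = E° − (0.0592/n)·log Q gives log Q = 2(+0.976 − (+0.977))/0.0592 = −0.034.
The balanced reaction is Hg2+(aq) + Sn(s) → Hg(l) + Sn2+(aq), so Q = [Sn2+(aq)] / [Hg2+(aq)].
Solving for the unknown gives log [Hg2+(aq)] = 0.399, so [Hg2+(aq)] ≈ 2.5 M.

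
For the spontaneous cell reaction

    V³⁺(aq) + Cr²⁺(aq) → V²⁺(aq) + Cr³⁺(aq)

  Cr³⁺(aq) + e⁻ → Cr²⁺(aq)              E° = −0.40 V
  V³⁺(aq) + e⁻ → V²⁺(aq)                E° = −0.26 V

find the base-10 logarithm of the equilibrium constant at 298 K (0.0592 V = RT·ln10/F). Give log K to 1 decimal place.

The V³⁺/V²⁺ couple is reduced (cathode); E°cell = −0.26 − (−0.40) = +0.14 V with n = 1.
At equilibrium E = 0, so log K = nE°cell / 0.0592 = (1)(+0.14) / 0.0592 = 2.4.

log K = 2.4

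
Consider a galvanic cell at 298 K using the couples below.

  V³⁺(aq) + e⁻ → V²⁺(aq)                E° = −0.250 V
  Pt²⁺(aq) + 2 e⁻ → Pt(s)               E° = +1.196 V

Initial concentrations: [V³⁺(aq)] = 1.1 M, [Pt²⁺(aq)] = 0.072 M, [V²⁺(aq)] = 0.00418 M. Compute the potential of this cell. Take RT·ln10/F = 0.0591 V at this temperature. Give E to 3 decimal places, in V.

Pt²⁺/Pt is reduced (cathode, E° = +1.196 V) and V³⁺/V²⁺ is oxidized (anode).
E°cell = +1.196 − (−0.250) = +1.446 V, with n = 2 electrons transferred.
Balancing gives Pt²⁺(aq) + 2 V²⁺(aq) → Pt(s) + 2 V³⁺(aq); hence Q = [V³⁺(aq)]^2 / ([Pt²⁺(aq)]·[V²⁺(aq)]^2) = 9.62×10^5 (log Q = 5.983).
Applying E = E° − (RT ln10/nF)·log Q gives +1.446 − (0.0591/2)(5.983) = +1.269 V.

+1.269 V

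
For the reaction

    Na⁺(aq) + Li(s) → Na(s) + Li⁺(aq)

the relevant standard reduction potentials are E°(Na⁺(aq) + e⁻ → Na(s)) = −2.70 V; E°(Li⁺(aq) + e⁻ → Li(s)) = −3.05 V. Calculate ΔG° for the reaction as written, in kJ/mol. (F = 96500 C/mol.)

In the reaction as written Na⁺(aq) is reduced, so the Na⁺/Na couple is the cathode and Li⁺/Li is the anode.
E°cell = −2.70 − (−3.05) = +0.35 V; balancing electrons gives n = 1.
ΔG° = −nFE°cell = −(1)(96500)(+0.35) J/mol = −33.8 kJ/mol.

−33.8 kJ/mol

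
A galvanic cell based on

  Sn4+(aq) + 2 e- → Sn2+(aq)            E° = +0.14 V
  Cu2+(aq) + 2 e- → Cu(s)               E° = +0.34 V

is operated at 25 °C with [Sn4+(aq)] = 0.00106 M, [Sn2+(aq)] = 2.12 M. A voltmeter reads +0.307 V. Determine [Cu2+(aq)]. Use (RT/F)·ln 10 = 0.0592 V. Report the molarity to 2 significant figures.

Cu²⁺/Cu is the cathode (higher E°); E°cell = +0.34 − (+0.14) = +0.20 V with n = 2.
Since E = E° − (0.0592/n)·log Q, log Q = n(E° − E)/0.0592 = −3.615.
For Cu2+(aq) + Sn2+(aq) → Cu(s) + Sn4+(aq), the reaction quotient is Q = [Sn4+(aq)] / ([Cu2+(aq)]·[Sn2+(aq)]).
Isolating [Cu2+(aq)] in Q = 10^{−3.615} yields log [Cu2+(aq)] = 0.314, i.e. 2.1 M.

2.1 M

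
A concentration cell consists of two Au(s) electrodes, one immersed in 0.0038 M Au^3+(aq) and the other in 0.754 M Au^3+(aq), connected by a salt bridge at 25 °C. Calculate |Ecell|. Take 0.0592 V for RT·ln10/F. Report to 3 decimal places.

0.045 V

For a concentration cell E°cell = 0, since both electrodes use the same couple.
The compartment with the higher Au^3+(aq) concentration (0.754 M) acts as the cathode; ions are reduced there and produced at the dilute (0.0038 M) anode.
With n = 3, Ecell = −(0.0592/3)·log([dilute]/[conc]) = −(0.0592/3)·log(0.0038/0.754) = +0.045 V.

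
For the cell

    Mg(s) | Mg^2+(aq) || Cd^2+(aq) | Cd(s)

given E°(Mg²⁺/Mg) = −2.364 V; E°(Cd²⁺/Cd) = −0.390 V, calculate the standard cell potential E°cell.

By convention the left-hand electrode in cell notation is the anode (oxidation) and the right-hand electrode is the cathode (reduction).
E°cell = E°(right) − E°(left) = −0.390 − (−2.364) = +1.974 V.

+1.974 V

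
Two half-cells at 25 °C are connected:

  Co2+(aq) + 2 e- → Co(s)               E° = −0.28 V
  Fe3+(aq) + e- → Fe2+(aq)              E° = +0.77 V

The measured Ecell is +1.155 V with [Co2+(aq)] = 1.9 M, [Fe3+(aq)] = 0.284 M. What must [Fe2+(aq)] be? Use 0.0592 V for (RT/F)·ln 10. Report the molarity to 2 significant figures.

0.0035 M

The Fe³⁺/Fe²⁺ couple has the larger reduction potential, so it is the cathode: E°cell = +0.77 − (−0.28) = +1.05 V and n = 2.
Since E = E° − (0.0592/n)·log Q, log Q = n(E° − E)/0.0592 = −3.547.
For 2 Fe3+(aq) + Co(s) → 2 Fe2+(aq) + Co2+(aq), the reaction quotient is Q = ([Fe2+(aq)]^2·[Co2+(aq)]) / [Fe3+(aq)]^2.
Solving for the unknown gives log [Fe2+(aq)] = −2.460, so [Fe2+(aq)] ≈ 0.0035 M.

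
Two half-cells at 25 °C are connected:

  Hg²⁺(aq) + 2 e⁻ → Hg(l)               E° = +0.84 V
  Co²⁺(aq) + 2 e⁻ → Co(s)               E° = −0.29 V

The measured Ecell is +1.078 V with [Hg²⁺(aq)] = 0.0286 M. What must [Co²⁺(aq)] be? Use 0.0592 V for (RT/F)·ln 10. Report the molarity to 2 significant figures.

1.6 M

Hg²⁺/Hg is the cathode (higher E°); E°cell = +0.84 − (−0.29) = +1.13 V with n = 2.
From the Nernst equation, log Q = n(E° − E)/0.0592 = 2·(+1.13 − (+1.078))/0.0592 = 1.757.
Balancing electrons gives Hg²⁺(aq) + Co(s) → Hg(l) + Co²⁺(aq); thus Q = [Co²⁺(aq)] / [Hg²⁺(aq)].
Substituting the known concentrations and solving, log [Co²⁺(aq)] = 0.213 and [Co²⁺(aq)] = 1.6 M.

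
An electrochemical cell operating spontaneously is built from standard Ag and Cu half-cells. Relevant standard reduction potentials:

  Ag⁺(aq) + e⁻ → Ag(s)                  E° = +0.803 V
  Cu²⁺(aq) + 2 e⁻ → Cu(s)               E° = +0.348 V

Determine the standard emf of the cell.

+0.455 V

The Ag⁺/Ag couple has the higher E°, so Ag ion is reduced (cathode) and Cu is oxidized (anode).
E°cell = E°(cathode) − E°(anode) = +0.803 − (+0.348) = +0.455 V.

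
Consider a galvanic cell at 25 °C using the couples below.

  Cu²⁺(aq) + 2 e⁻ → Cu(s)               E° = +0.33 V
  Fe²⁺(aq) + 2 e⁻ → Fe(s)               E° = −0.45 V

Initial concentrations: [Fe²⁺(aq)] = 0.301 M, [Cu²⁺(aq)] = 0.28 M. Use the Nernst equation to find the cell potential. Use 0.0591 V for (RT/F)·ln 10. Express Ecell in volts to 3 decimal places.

+0.779 V

Since E°(Cu²⁺/Cu) > E°(Fe²⁺/Fe), Cu²⁺/Cu serves as the cathode.
E°cell = +0.33 − (−0.45) = +0.78 V, with n = 2 electrons transferred.
Balancing gives Cu²⁺(aq) + Fe(s) → Cu(s) + Fe²⁺(aq); hence Q = [Fe²⁺(aq)] / [Cu²⁺(aq)] = 1.07 (log Q = 0.031).
Applying E = E° − (RT ln10/nF)·log Q gives +0.78 − (0.0591/2)(0.031) = +0.779 V.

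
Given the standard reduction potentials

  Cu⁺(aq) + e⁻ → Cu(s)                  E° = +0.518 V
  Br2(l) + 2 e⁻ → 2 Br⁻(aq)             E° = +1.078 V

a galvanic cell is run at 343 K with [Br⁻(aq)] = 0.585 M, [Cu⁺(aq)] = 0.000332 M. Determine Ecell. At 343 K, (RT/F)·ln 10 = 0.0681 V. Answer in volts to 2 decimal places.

The Br₂/Br⁻ couple has the more positive E°, so it is the cathode; Cu⁺/Cu is the anode.
E°cell = E°cat − E°an = +1.078 − (+0.518) = +0.560 V; n = 2.
For the overall reaction Br2(l) + 2 Cu(s) → 2 Br⁻(aq) + 2 Cu⁺(aq), Q = [Br⁻(aq)]^2·[Cu⁺(aq)]^2 = 3.77×10^−8, giving log Q = −7.423.
By the Nernst equation, E = +0.560 − (0.0681/2)·(−7.423) = +0.81 V.

+0.81 V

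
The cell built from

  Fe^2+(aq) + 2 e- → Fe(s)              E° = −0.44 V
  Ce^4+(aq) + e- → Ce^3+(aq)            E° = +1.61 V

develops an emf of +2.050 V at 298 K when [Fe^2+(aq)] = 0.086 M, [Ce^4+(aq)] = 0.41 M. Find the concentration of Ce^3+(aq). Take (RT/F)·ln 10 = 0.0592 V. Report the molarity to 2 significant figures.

With Ce⁴⁺/Ce³⁺ at the cathode and Fe²⁺/Fe at the anode, E°cell = +1.61 − (−0.44) = +2.05 V (n = 2).
Since E = E° − (0.0592/n)·log Q, log Q = n(E° − E)/0.0592 = 0.000.
For 2 Ce^4+(aq) + Fe(s) → 2 Ce^3+(aq) + Fe^2+(aq), the reaction quotient is Q = ([Ce^3+(aq)]^2·[Fe^2+(aq)]) / [Ce^4+(aq)]^2.
Substituting the known concentrations and solving, log [Ce^3+(aq)] = 0.146 and [Ce^3+(aq)] = 1.4 M.

1.4 M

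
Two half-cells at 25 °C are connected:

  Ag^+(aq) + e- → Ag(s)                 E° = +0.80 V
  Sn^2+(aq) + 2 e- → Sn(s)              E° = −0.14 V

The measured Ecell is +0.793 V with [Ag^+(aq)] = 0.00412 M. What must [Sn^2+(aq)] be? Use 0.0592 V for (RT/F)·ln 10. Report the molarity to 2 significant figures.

The Ag⁺/Ag couple has the larger reduction potential, so it is the cathode: E°cell = +0.80 − (−0.14) = +0.94 V and n = 2.
Rearranging E = E° − (0.0592/n)·log Q gives log Q = 2(+0.94 − (+0.793))/0.0592 = 4.966.
Balancing electrons gives 2 Ag^+(aq) + Sn(s) → 2 Ag(s) + Sn^2+(aq); thus Q = [Sn^2+(aq)] / [Ag^+(aq)]^2.
Isolating [Sn^2+(aq)] in Q = 10^{4.966} yields log [Sn^2+(aq)] = 0.196, i.e. 1.6 M.

1.6 M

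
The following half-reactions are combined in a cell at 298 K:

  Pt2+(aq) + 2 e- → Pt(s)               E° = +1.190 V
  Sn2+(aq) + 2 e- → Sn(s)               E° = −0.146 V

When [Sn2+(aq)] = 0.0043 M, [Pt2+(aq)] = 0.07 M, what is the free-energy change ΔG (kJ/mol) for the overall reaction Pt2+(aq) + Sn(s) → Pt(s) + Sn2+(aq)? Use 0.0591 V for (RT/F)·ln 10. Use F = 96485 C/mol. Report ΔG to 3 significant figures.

With Pt²⁺/Pt reduced at the cathode, E°cell = +1.190 − (−0.146) = +1.336 V and n = 2.
Q = [Sn2+(aq)] / [Pt2+(aq)] = 0.0614, so log Q = −1.212 and E = +1.336 − (0.0591/2)(−1.212) = +1.3718 V.
Finally ΔG = −nFE = −(2)(96485 C/mol)(+1.3718 V) = −265 kJ/mol.

−265 kJ/mol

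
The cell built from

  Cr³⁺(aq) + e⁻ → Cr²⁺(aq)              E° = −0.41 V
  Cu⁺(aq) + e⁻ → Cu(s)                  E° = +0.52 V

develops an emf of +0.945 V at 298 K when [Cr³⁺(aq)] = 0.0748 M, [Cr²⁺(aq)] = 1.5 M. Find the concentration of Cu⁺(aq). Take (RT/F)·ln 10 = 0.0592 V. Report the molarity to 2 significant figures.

0.089 M

The Cu⁺/Cu couple has the larger reduction potential, so it is the cathode: E°cell = +0.52 − (−0.41) = +0.93 V and n = 1.
From the Nernst equation, log Q = n(E° − E)/0.0592 = 1·(+0.93 − (+0.945))/0.0592 = −0.253.
Balancing electrons gives Cu⁺(aq) + Cr²⁺(aq) → Cu(s) + Cr³⁺(aq); thus Q = [Cr³⁺(aq)] / ([Cu⁺(aq)]·[Cr²⁺(aq)]).
Isolating [Cu⁺(aq)] in Q = 10^{−0.253} yields log [Cu⁺(aq)] = −1.049, i.e. 0.089 M.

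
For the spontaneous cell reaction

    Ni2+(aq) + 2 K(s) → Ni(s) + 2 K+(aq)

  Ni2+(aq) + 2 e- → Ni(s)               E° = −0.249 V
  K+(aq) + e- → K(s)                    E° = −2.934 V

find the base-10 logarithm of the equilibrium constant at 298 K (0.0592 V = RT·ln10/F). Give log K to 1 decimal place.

log K = 90.7

The Ni²⁺/Ni couple is reduced (cathode); E°cell = −0.249 − (−2.934) = +2.685 V with n = 2.
At equilibrium E = 0, so log K = nE°cell / 0.0592 = (2)(+2.685) / 0.0592 = 90.7.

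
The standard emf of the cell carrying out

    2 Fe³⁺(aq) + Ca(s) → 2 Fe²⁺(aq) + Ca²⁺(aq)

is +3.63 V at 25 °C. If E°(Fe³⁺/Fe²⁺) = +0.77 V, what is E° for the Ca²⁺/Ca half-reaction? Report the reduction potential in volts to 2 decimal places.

−2.86 V

In the reaction as written the Fe³⁺/Fe²⁺ couple is reduced (cathode) and Ca²⁺/Ca is oxidized (anode), so E°cell = E°(Fe³⁺/Fe²⁺) − E°(Ca²⁺/Ca).
E°(Ca²⁺/Ca) = E°(cathode) − E°cell = +0.77 − (+3.63) = −2.86 V.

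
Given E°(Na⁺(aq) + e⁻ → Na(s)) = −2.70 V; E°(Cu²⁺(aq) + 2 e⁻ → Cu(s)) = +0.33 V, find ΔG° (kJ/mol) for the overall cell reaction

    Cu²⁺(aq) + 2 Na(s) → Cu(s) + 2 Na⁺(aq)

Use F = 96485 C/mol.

−585 kJ/mol

In the reaction as written Cu²⁺(aq) is reduced, so the Cu²⁺/Cu couple is the cathode and Na⁺/Na is the anode.
E°cell = +0.33 − (−2.70) = +3.03 V; balancing electrons gives n = 2.
ΔG° = −nFE°cell = −(2)(96485)(+3.03) J/mol = −585 kJ/mol.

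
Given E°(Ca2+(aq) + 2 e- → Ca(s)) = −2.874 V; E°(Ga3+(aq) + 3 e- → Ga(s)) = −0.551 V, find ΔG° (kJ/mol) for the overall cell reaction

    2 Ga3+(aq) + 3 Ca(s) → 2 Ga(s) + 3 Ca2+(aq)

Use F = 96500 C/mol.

In the reaction as written Ga3+(aq) is reduced, so the Ga³⁺/Ga couple is the cathode and Ca²⁺/Ca is the anode.
E°cell = −0.551 − (−2.874) = +2.323 V; balancing electrons gives n = 6.
ΔG° = −nFE°cell = −(6)(96500)(+2.323) J/mol = −1345 kJ/mol.

−1345 kJ/mol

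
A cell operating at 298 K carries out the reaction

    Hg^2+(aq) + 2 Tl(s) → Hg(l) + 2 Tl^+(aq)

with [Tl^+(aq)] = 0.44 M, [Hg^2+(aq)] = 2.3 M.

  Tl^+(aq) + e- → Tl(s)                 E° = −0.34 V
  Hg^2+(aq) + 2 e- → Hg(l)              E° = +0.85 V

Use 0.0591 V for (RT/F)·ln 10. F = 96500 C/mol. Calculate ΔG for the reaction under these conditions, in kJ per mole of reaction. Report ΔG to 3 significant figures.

With Hg²⁺/Hg reduced at the cathode, E°cell = +0.85 − (−0.34) = +1.19 V and n = 2.
Q = [Tl^+(aq)]^2 / [Hg^2+(aq)] = 0.0842, so log Q = −1.075 and E = +1.19 − (0.0591/2)(−1.075) = +1.2218 V.
Then ΔG = −nFE = −2 × 96500 × +1.2218 J/mol = −236 kJ/mol.

−236 kJ/mol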